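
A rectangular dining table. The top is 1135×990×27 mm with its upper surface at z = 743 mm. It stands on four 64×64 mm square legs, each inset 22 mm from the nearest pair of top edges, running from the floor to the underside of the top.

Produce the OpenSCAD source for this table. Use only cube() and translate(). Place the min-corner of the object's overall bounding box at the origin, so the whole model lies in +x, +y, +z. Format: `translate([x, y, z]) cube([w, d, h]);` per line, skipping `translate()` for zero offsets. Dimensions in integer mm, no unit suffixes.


translate([0, 0, 716]) cube([1135, 990, 27]);
translate([22, 22, 0]) cube([64, 64, 716]);
translate([1049, 22, 0]) cube([64, 64, 716]);
translate([22, 904, 0]) cube([64, 64, 716]);
translate([1049, 904, 0]) cube([64, 64, 716]);


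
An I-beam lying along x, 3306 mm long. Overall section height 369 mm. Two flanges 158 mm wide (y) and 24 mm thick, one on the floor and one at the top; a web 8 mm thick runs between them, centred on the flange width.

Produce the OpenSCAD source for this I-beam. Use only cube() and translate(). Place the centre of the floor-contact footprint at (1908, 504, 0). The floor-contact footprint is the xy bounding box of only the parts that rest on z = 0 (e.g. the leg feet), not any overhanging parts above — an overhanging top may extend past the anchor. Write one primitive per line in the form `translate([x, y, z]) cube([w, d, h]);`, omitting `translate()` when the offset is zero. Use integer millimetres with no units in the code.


translate([255, 425, 0]) cube([3306, 158, 24]);
translate([255, 500, 24]) cube([3306, 8, 321]);
translate([255, 425, 345]) cube([3306, 158, 24]);


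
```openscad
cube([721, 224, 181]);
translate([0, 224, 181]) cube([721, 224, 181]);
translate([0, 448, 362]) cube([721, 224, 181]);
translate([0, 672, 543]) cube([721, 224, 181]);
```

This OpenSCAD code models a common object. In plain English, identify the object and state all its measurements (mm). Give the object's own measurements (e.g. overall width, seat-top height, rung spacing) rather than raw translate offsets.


A straight staircase of 4 solid steps. Each step is 721 mm wide (x), 224 mm deep (y, the going) and 181 mm tall (the rise). The first step rests on the floor; each subsequent step sits one going further in +y and one rise higher in +z, directly behind and above the previous step with no overlap.


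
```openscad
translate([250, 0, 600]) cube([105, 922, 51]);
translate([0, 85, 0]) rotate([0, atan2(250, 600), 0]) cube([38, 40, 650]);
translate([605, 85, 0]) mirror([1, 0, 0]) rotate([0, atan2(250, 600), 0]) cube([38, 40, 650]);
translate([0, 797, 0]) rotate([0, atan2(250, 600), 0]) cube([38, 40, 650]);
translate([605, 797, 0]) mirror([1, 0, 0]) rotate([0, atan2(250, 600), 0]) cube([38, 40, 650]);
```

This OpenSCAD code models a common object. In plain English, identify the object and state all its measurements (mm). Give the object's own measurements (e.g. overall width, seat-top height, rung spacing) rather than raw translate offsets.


A sawhorse. A 105×922×51 mm beam (x, y, z) sits on two A-frame leg pairs. Each pair is two raked legs of 38×40 mm section (40 mm along y) splaying symmetrically in x. Each leg rises 600 mm vertically over 250 mm of horizontal reach and is 650 mm long along its own axis. Every leg's outer bottom edge rests on the floor and its outer top edge meets a bottom edge of the beam — the left legs (tilting toward +x) meet the beam's −x bottom edge, the right legs (their mirror images, tilting toward −x) meet its +x bottom edge — so the leg tops tuck under the beam, the beam's underside is 600 mm above the floor, and the feet are 605 mm apart outside-to-outside with the beam centred between them. The two leg pairs are set in 85 mm from either end of the beam.


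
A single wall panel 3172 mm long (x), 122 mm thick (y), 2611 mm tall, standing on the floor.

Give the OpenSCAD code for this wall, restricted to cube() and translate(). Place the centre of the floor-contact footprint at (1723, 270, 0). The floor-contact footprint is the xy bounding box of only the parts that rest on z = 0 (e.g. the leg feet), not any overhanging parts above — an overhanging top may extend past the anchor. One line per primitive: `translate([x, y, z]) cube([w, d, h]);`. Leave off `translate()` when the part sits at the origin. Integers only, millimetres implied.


translate([137, 209, 0]) cube([3172, 122, 2611]);


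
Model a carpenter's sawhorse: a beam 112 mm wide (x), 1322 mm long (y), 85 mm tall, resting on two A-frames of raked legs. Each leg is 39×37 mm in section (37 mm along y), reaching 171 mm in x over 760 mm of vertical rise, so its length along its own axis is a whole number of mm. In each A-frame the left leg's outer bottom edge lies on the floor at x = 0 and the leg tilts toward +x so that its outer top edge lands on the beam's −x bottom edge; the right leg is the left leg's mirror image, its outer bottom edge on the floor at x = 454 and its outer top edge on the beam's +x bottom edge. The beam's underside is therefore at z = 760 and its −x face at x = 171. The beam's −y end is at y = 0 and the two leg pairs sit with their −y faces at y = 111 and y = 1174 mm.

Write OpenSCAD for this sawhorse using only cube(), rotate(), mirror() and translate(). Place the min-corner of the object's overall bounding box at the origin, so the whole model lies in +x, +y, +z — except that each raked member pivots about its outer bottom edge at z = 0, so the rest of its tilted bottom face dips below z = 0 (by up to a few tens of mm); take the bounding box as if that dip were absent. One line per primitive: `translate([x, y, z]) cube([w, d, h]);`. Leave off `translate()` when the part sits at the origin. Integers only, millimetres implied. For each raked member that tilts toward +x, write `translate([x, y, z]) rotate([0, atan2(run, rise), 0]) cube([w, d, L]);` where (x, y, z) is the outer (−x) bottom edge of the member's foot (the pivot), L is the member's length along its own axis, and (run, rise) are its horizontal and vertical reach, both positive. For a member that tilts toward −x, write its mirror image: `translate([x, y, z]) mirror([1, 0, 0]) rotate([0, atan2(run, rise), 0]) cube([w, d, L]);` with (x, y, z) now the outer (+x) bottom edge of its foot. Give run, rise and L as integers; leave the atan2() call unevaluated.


translate([171, 0, 760]) cube([112, 1322, 85]);
translate([0, 111, 0]) rotate([0, atan2(171, 760), 0]) cube([39, 37, 779]);
translate([454, 111, 0]) mirror([1, 0, 0]) rotate([0, atan2(171, 760), 0]) cube([39, 37, 779]);
translate([0, 1174, 0]) rotate([0, atan2(171, 760), 0]) cube([39, 37, 779]);
translate([454, 1174, 0]) mirror([1, 0, 0]) rotate([0, atan2(171, 760), 0]) cube([39, 37, 779]);


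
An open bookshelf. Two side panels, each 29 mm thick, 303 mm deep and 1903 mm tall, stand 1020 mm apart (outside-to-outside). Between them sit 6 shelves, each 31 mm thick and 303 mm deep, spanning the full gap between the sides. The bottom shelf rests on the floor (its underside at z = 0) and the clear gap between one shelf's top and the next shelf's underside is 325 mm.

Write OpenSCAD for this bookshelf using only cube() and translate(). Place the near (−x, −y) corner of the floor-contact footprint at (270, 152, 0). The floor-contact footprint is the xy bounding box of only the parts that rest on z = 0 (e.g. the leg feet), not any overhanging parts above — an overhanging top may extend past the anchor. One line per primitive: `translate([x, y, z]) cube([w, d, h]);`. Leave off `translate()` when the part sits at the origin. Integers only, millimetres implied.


translate([270, 152, 0]) cube([29, 303, 1903]);
translate([1261, 152, 0]) cube([29, 303, 1903]);
translate([299, 152, 0]) cube([962, 303, 31]);
translate([299, 152, 356]) cube([962, 303, 31]);
translate([299, 152, 712]) cube([962, 303, 31]);
translate([299, 152, 1068]) cube([962, 303, 31]);
translate([299, 152, 1424]) cube([962, 303, 31]);
translate([299, 152, 1780]) cube([962, 303, 31]);


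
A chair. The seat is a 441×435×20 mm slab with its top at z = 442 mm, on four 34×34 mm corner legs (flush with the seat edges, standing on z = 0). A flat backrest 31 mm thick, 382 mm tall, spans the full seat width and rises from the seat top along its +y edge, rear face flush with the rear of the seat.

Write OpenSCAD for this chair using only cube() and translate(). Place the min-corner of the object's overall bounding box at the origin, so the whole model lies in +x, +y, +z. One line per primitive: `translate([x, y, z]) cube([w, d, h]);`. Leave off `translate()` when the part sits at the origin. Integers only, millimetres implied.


// leg_h = 442 - 20 = 422
translate([0, 0, 422]) cube([441, 435, 20]);
cube([34, 34, 422]);
translate([407, 0, 0]) cube([34, 34, 422]);
translate([0, 401, 0]) cube([34, 34, 422]);
translate([407, 401, 0]) cube([34, 34, 422]);
translate([0, 404, 442]) cube([441, 31, 382]);


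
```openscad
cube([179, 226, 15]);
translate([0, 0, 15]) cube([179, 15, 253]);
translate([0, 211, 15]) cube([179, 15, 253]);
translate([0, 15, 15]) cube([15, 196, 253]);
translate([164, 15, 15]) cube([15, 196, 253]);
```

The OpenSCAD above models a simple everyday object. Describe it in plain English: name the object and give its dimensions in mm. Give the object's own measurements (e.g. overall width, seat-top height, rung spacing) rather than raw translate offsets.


An open-topped rectangular box: outside dimensions 179×226×268 mm, with a uniform wall and base thickness of 15 mm. The base is a full 179×226 slab on the floor; four walls sit on top of the base. The front and back walls (the −y and +y sides) span the full width; the two side walls fit between them.


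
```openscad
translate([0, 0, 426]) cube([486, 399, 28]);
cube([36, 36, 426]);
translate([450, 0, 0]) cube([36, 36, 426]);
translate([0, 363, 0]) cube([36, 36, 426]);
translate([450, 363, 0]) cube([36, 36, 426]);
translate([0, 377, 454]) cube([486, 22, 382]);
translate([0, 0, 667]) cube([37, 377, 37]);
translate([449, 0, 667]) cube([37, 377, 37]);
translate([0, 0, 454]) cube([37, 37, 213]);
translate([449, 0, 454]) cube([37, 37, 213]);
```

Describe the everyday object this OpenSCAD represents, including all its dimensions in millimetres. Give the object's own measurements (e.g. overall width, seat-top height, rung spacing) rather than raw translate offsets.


A chair. The seat is a 486×399×28 mm slab with its top at z = 454 mm, on four 36×36 mm corner legs (flush with the seat edges, standing on z = 0). A flat backrest 22 mm thick, 382 mm tall, spans the full seat width and rises from the seat top along its +y edge, rear face flush with the rear of the seat. Two armrests of 37×37 mm section run along each side from the seat's front edge to the front of the backrest, top faces 250 mm above the seat top and outer faces flush with the seat's x-edges; a 37×37 mm post under the front of each armrest stands on the seat at the front corner.


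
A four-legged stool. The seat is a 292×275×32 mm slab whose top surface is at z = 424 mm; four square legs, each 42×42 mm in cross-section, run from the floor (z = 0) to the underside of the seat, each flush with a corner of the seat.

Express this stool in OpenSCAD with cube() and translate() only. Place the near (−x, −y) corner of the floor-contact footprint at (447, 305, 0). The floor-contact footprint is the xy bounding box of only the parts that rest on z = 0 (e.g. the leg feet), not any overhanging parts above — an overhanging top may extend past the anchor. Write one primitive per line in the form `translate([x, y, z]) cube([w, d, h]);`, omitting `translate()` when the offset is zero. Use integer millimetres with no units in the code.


translate([447, 305, 392]) cube([292, 275, 32]);
translate([447, 305, 0]) cube([42, 42, 392]);
translate([697, 305, 0]) cube([42, 42, 392]);
translate([447, 538, 0]) cube([42, 42, 392]);
translate([697, 538, 0]) cube([42, 42, 392]);


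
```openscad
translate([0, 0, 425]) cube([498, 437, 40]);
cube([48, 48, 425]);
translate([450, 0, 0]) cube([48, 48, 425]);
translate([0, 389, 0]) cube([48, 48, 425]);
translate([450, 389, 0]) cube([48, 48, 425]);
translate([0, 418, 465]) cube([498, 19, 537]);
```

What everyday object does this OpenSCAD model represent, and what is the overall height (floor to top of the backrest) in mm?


A chair. The overall height is 1002 mm.

A slab on four corner posts with a tall panel at the back — a chair. The seat slab sits at z = 425 with thickness 40, and the 537 mm backrest starts at the seat top, so the overall height is 425 + 40 + 537 = 1002 mm.


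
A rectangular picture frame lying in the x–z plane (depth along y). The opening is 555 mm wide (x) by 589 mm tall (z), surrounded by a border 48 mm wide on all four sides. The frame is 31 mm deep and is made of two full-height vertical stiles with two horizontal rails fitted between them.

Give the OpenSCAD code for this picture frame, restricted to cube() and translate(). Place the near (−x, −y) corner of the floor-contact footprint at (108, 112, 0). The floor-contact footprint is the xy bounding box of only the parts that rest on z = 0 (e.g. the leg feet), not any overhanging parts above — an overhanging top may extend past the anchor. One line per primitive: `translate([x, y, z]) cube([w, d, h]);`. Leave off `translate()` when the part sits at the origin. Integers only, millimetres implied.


translate([108, 112, 0]) cube([48, 31, 685]);
translate([711, 112, 0]) cube([48, 31, 685]);
translate([156, 112, 0]) cube([555, 31, 48]);
translate([156, 112, 637]) cube([555, 31, 48]);


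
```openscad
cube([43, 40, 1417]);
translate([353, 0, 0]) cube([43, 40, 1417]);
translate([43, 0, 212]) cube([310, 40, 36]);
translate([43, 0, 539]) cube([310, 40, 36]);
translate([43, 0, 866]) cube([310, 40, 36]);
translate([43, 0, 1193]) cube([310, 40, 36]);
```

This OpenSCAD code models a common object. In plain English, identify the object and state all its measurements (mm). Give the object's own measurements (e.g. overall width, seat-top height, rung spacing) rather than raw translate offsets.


A straight ladder. Two 43×40 mm vertical rails, 1417 mm tall, stand 396 mm apart (outside-to-outside) with their front faces coplanar on the −y side. 4 rungs, each 40 mm deep and 36 mm tall, span between the inner faces of the rails, front faces flush with the rails. The lowest rung's underside is at z = 212 mm and rungs are spaced 327 mm apart (underside to underside).


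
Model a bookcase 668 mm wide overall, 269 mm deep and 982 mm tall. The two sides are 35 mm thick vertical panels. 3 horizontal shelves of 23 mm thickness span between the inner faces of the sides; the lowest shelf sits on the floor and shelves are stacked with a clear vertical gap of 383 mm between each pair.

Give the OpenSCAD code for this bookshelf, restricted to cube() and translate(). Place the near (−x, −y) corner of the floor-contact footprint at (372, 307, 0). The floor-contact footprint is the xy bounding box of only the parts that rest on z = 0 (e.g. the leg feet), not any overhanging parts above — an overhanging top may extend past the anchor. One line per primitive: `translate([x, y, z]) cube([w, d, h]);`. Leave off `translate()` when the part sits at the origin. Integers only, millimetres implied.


translate([372, 307, 0]) cube([35, 269, 982]);
translate([1005, 307, 0]) cube([35, 269, 982]);
translate([407, 307, 0]) cube([598, 269, 23]);
translate([407, 307, 406]) cube([598, 269, 23]);
translate([407, 307, 812]) cube([598, 269, 23]);


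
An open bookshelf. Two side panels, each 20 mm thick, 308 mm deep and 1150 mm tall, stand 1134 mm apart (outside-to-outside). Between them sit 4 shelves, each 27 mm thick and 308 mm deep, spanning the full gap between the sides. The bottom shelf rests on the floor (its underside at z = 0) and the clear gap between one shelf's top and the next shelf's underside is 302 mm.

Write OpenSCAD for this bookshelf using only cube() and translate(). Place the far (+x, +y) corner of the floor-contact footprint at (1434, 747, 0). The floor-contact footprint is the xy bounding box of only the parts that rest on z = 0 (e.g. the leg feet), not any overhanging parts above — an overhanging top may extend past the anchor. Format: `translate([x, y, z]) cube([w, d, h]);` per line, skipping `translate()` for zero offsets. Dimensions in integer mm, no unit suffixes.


translate([300, 439, 0]) cube([20, 308, 1150]);
translate([1414, 439, 0]) cube([20, 308, 1150]);
translate([320, 439, 0]) cube([1094, 308, 27]);
translate([320, 439, 329]) cube([1094, 308, 27]);
translate([320, 439, 658]) cube([1094, 308, 27]);
translate([320, 439, 987]) cube([1094, 308, 27]);


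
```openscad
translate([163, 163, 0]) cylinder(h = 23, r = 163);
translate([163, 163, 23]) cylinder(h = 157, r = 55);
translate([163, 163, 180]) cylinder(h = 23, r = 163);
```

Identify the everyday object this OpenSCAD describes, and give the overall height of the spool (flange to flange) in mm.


A spool. The overall height is 203 mm.

Three coaxial cylinders, large–small–large — a spool. Two 23 mm flanges and a 157 mm core give 23 + 157 + 23 = 203 mm.


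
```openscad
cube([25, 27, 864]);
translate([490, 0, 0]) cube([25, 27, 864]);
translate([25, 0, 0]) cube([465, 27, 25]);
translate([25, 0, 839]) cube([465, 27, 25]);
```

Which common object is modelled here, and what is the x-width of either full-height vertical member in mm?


A picture frame. The border width is 25 mm.

Four thin pieces enclosing a rectangular opening — a picture frame. The two full-height stiles are 864 mm tall; the top rail sits at z = 839 and is 25 mm tall, so the border above the opening is 864 − 839 = 25 mm, matching the stile x-width.


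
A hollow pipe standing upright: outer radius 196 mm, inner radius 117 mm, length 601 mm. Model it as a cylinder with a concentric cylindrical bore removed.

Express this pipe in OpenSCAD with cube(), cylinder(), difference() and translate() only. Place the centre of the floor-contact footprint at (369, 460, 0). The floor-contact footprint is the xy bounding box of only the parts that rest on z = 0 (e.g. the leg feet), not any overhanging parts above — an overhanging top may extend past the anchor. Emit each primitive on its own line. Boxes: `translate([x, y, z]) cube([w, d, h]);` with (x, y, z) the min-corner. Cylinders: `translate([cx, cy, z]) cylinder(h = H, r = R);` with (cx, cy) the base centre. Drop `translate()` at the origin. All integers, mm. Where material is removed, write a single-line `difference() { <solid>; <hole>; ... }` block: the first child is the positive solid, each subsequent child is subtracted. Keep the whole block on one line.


difference() { translate([369, 460, 0]) cylinder(h = 601, r = 196); translate([369, 460, 0]) cylinder(h = 601, r = 117); }


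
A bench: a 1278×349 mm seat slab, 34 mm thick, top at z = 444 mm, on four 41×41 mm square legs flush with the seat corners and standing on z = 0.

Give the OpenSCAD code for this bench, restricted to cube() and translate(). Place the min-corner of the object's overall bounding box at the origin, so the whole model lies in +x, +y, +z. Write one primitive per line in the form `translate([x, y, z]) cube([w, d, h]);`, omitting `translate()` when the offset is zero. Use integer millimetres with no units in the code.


translate([0, 0, 410]) cube([1278, 349, 34]);
cube([41, 41, 410]);
translate([0, 308, 0]) cube([41, 41, 410]);
translate([1237, 0, 0]) cube([41, 41, 410]);
translate([1237, 308, 0]) cube([41, 41, 410]);


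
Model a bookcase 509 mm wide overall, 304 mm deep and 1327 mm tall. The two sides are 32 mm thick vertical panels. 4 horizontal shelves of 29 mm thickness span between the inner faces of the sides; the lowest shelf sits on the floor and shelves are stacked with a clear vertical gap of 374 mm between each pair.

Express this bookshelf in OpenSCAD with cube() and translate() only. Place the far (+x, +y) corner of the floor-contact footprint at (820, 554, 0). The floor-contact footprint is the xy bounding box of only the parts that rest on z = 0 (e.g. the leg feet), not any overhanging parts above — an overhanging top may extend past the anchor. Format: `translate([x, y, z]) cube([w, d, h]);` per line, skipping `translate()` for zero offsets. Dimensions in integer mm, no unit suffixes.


translate([311, 250, 0]) cube([32, 304, 1327]);
translate([788, 250, 0]) cube([32, 304, 1327]);
translate([343, 250, 0]) cube([445, 304, 29]);
translate([343, 250, 403]) cube([445, 304, 29]);
translate([343, 250, 806]) cube([445, 304, 29]);
translate([343, 250, 1209]) cube([445, 304, 29]);


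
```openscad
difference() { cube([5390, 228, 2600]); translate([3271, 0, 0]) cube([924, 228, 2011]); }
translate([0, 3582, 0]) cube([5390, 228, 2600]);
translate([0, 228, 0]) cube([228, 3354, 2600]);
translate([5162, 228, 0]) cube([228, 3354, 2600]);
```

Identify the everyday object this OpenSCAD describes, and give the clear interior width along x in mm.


A single room. The interior width is 4934 mm.

Four walls enclosing a rectangle with a door in the front wall — a room. Outside width 5390 minus two 228 mm walls gives 4934 mm.


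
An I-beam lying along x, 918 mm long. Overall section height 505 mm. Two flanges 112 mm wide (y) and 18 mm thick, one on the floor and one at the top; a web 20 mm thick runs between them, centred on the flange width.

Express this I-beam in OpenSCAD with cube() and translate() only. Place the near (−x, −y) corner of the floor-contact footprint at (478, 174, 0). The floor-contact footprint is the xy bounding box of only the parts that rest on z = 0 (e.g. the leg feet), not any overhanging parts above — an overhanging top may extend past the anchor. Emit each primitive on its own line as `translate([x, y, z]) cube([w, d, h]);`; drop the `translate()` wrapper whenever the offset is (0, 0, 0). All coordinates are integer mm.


translate([478, 174, 0]) cube([918, 112, 18]);
translate([478, 220, 18]) cube([918, 20, 469]);
translate([478, 174, 487]) cube([918, 112, 18]);


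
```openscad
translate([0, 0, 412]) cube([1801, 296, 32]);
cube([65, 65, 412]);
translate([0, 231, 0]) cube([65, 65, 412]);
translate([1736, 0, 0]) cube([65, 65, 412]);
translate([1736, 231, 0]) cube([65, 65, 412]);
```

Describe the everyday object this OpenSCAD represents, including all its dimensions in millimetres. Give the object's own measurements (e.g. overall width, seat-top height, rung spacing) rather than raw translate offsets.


A bench: a 1801×296 mm seat slab, 32 mm thick, top at z = 444 mm, on four 65×65 mm square legs flush with the seat corners and standing on z = 0.


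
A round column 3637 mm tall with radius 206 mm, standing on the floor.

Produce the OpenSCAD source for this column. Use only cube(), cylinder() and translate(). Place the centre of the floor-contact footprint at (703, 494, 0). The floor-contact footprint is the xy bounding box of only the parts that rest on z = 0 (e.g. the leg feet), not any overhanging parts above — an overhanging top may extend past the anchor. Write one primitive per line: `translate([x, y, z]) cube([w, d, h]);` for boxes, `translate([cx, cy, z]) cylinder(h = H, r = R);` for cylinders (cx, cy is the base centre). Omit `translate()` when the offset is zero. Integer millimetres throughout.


translate([703, 494, 0]) cylinder(h = 3637, r = 206);


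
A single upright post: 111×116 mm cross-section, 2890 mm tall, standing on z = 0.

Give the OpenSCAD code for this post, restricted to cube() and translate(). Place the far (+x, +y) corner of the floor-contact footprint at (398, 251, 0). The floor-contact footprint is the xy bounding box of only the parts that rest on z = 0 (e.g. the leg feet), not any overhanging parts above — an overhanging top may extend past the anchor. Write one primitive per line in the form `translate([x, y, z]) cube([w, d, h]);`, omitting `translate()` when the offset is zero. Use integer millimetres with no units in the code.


translate([287, 135, 0]) cube([111, 116, 2890]);


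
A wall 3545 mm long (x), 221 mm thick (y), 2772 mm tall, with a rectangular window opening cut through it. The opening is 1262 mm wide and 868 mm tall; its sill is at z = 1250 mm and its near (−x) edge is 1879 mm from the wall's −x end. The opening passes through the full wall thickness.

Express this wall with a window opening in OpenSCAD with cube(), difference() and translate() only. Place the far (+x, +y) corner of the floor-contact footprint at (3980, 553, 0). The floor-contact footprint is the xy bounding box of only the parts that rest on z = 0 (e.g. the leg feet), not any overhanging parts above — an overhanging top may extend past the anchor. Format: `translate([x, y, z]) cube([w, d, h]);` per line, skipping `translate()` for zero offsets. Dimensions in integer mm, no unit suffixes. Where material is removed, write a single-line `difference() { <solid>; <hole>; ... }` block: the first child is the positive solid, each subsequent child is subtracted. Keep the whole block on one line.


difference() { translate([435, 332, 0]) cube([3545, 221, 2772]); translate([2314, 332, 1250]) cube([1262, 221, 868]); }


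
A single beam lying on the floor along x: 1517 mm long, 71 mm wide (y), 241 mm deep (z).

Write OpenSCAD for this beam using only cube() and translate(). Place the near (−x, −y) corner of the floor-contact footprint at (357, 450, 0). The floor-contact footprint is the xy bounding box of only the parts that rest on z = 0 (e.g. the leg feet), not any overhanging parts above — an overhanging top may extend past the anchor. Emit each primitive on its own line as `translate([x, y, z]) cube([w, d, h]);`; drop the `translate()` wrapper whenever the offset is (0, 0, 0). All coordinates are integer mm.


translate([357, 450, 0]) cube([1517, 71, 241]);


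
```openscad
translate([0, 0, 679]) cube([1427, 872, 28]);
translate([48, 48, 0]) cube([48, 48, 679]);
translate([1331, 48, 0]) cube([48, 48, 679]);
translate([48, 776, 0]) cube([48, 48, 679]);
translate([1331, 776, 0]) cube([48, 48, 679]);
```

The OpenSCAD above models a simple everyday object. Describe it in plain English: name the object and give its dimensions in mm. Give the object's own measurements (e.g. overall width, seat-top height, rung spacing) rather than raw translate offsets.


A rectangular dining table. The top is 1427×872×28 mm with its upper surface at z = 707 mm. It stands on four 48×48 mm square legs, each inset 48 mm from the nearest pair of top edges, running from the floor to the underside of the top.


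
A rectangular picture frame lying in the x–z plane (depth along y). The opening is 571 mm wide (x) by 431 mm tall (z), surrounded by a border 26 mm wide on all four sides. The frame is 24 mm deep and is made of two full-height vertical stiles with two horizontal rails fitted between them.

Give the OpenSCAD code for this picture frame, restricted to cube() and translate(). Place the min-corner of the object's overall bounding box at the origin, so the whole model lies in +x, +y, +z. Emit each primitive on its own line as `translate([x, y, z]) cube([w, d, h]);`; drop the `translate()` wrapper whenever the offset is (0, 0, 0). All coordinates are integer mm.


cube([26, 24, 483]);
translate([597, 0, 0]) cube([26, 24, 483]);
translate([26, 0, 0]) cube([571, 24, 26]);
translate([26, 0, 457]) cube([571, 24, 26]);


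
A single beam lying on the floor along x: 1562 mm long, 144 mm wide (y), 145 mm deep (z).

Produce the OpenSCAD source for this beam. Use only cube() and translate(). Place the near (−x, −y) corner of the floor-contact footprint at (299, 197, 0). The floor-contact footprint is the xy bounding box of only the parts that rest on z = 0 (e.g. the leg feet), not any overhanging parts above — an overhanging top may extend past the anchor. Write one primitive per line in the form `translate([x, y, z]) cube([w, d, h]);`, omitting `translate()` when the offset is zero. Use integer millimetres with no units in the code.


translate([299, 197, 0]) cube([1562, 144, 145]);


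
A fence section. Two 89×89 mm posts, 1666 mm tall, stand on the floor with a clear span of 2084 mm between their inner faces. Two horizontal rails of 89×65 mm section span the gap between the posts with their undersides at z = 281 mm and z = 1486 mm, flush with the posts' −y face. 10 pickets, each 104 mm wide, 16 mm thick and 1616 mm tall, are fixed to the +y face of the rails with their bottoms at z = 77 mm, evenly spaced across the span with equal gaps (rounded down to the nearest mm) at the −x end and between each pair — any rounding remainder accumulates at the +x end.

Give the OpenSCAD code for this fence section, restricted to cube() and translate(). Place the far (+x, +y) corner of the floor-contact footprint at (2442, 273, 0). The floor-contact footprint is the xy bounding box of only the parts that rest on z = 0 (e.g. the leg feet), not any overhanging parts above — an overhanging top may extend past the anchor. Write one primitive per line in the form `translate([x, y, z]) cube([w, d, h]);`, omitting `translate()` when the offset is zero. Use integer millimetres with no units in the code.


translate([180, 184, 0]) cube([89, 89, 1666]);
translate([2353, 184, 0]) cube([89, 89, 1666]);
translate([269, 184, 281]) cube([2084, 89, 65]);
translate([269, 184, 1486]) cube([2084, 89, 65]);
translate([363, 273, 77]) cube([104, 16, 1616]);
translate([561, 273, 77]) cube([104, 16, 1616]);
translate([759, 273, 77]) cube([104, 16, 1616]);
translate([957, 273, 77]) cube([104, 16, 1616]);
translate([1155, 273, 77]) cube([104, 16, 1616]);
translate([1353, 273, 77]) cube([104, 16, 1616]);
translate([1551, 273, 77]) cube([104, 16, 1616]);
translate([1749, 273, 77]) cube([104, 16, 1616]);
translate([1947, 273, 77]) cube([104, 16, 1616]);
translate([2145, 273, 77]) cube([104, 16, 1616]);


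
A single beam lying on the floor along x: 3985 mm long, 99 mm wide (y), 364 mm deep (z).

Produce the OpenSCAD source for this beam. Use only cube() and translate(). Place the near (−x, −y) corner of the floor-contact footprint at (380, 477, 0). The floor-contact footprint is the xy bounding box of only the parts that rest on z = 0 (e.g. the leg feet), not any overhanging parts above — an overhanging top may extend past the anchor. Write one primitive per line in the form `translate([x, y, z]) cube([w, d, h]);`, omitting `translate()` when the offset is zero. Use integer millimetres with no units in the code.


translate([380, 477, 0]) cube([3985, 99, 364]);


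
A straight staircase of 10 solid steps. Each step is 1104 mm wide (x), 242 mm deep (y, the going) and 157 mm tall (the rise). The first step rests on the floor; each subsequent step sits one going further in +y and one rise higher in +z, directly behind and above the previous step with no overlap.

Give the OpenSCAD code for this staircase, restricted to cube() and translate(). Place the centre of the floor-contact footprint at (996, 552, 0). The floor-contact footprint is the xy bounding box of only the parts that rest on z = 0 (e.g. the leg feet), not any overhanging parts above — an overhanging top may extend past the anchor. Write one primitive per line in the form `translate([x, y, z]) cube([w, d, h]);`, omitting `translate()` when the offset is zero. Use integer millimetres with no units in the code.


translate([444, 431, 0]) cube([1104, 242, 157]);
translate([444, 673, 157]) cube([1104, 242, 157]);
translate([444, 915, 314]) cube([1104, 242, 157]);
translate([444, 1157, 471]) cube([1104, 242, 157]);
translate([444, 1399, 628]) cube([1104, 242, 157]);
translate([444, 1641, 785]) cube([1104, 242, 157]);
translate([444, 1883, 942]) cube([1104, 242, 157]);
translate([444, 2125, 1099]) cube([1104, 242, 157]);
translate([444, 2367, 1256]) cube([1104, 242, 157]);
translate([444, 2609, 1413]) cube([1104, 242, 157]);


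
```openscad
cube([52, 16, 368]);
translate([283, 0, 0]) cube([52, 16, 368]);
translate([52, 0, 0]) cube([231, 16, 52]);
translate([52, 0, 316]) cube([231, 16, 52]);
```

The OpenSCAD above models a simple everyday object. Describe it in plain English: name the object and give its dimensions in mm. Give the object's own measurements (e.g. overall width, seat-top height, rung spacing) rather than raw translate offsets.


A rectangular picture frame lying in the x–z plane (depth along y). The opening is 231 mm wide (x) by 264 mm tall (z), surrounded by a border 52 mm wide on all four sides. The frame is 16 mm deep and is made of two full-height vertical stiles with two horizontal rails fitted between them.


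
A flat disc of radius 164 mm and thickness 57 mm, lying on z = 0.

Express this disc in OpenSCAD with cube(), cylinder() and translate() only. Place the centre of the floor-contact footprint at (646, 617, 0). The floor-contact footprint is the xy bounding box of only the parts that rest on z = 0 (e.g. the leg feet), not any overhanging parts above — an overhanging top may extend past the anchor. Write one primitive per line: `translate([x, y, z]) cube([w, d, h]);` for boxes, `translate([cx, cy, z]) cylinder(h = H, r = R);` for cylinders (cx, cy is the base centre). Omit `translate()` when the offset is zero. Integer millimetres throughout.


translate([646, 617, 0]) cylinder(h = 57, r = 164);


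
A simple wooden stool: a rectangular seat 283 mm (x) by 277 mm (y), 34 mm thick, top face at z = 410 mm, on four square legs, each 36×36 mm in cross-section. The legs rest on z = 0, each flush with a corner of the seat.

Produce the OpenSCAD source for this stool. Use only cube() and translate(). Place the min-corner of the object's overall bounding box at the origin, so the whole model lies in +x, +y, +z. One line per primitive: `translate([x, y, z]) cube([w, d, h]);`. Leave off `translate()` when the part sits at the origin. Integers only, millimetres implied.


// leg_h = 410 - 34 = 376
translate([0, 0, 376]) cube([283, 277, 34]);
cube([36, 36, 376]);
translate([247, 0, 0]) cube([36, 36, 376]);
translate([0, 241, 0]) cube([36, 36, 376]);
translate([247, 241, 0]) cube([36, 36, 376]);


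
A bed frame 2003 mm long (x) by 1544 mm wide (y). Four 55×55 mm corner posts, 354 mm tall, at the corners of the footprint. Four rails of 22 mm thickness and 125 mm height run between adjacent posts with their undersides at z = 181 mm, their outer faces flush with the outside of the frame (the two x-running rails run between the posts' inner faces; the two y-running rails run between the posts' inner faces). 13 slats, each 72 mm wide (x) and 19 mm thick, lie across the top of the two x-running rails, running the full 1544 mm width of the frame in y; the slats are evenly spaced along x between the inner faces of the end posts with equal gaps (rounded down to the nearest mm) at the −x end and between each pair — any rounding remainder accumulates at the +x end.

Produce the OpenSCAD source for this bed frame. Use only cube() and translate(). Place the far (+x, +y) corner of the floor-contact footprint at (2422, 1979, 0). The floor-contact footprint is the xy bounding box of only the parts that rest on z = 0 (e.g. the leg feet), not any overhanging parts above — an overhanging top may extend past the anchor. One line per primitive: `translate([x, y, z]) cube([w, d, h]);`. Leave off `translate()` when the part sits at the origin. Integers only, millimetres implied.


// slat z = rail_z + rail_h = 181 + 125 = 306
// slat gap = ⌊(1893 − 13·72) / 14⌋ = 68
translate([419, 435, 0]) cube([55, 55, 354]);
translate([419, 1924, 0]) cube([55, 55, 354]);
translate([2367, 435, 0]) cube([55, 55, 354]);
translate([2367, 1924, 0]) cube([55, 55, 354]);
translate([474, 435, 181]) cube([1893, 22, 125]);
translate([474, 1957, 181]) cube([1893, 22, 125]);
translate([419, 490, 181]) cube([22, 1434, 125]);
translate([2400, 490, 181]) cube([22, 1434, 125]);
translate([542, 435, 306]) cube([72, 1544, 19]);
translate([682, 435, 306]) cube([72, 1544, 19]);
translate([822, 435, 306]) cube([72, 1544, 19]);
translate([962, 435, 306]) cube([72, 1544, 19]);
translate([1102, 435, 306]) cube([72, 1544, 19]);
translate([1242, 435, 306]) cube([72, 1544, 19]);
translate([1382, 435, 306]) cube([72, 1544, 19]);
translate([1522, 435, 306]) cube([72, 1544, 19]);
translate([1662, 435, 306]) cube([72, 1544, 19]);
translate([1802, 435, 306]) cube([72, 1544, 19]);
translate([1942, 435, 306]) cube([72, 1544, 19]);
translate([2082, 435, 306]) cube([72, 1544, 19]);
translate([2222, 435, 306]) cube([72, 1544, 19]);


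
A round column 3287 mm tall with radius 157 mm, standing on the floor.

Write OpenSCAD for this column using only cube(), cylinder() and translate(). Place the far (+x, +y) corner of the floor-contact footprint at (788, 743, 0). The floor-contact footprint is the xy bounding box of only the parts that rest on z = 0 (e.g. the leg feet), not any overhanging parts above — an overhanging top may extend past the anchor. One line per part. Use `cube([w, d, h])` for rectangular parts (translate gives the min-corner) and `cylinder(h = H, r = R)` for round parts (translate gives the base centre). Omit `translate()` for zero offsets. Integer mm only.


translate([631, 586, 0]) cylinder(h = 3287, r = 157);


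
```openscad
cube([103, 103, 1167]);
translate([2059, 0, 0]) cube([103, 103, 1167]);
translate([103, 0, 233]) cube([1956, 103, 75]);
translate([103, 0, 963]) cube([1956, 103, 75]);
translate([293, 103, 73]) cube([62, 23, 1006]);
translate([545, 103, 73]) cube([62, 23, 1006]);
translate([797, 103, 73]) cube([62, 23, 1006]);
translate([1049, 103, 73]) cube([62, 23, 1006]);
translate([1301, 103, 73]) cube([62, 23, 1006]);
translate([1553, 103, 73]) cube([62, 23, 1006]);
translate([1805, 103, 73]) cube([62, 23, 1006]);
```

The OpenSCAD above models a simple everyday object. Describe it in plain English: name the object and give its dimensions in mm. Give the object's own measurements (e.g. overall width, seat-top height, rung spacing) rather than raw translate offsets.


A fence section. Two 103×103 mm posts, 1167 mm tall, stand on the floor with a clear span of 1956 mm between their inner faces. Two horizontal rails of 103×75 mm section span the gap between the posts with their undersides at z = 233 mm and z = 963 mm, flush with the posts' −y face. 7 pickets, each 62 mm wide, 23 mm thick and 1006 mm tall, are fixed to the +y face of the rails with their bottoms at z = 73 mm, spaced across the span with a 190 mm gap after the −x post and between neighbouring pickets, with 192 mm left before the +x post.


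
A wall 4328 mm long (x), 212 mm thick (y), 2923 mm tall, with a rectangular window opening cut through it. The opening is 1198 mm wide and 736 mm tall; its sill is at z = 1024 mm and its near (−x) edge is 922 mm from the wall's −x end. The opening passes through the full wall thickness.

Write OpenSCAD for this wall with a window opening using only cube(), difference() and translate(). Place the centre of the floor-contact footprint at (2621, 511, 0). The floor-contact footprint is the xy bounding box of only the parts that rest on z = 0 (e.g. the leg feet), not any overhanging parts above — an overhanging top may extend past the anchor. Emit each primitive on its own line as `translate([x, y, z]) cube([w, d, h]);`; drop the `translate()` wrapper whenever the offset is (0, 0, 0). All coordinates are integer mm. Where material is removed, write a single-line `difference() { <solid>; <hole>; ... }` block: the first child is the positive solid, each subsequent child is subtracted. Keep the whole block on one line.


difference() { translate([457, 405, 0]) cube([4328, 212, 2923]); translate([1379, 405, 1024]) cube([1198, 212, 736]); }


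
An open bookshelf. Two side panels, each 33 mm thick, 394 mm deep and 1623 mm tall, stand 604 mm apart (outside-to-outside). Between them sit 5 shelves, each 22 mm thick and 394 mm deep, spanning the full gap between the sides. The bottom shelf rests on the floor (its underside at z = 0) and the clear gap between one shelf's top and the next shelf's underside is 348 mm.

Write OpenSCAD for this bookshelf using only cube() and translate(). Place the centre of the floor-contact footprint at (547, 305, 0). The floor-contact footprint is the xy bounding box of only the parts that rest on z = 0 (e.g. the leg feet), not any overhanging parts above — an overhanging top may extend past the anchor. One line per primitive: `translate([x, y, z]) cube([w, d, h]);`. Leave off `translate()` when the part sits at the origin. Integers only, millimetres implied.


translate([245, 108, 0]) cube([33, 394, 1623]);
translate([816, 108, 0]) cube([33, 394, 1623]);
translate([278, 108, 0]) cube([538, 394, 22]);
translate([278, 108, 370]) cube([538, 394, 22]);
translate([278, 108, 740]) cube([538, 394, 22]);
translate([278, 108, 1110]) cube([538, 394, 22]);
translate([278, 108, 1480]) cube([538, 394, 22]);
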